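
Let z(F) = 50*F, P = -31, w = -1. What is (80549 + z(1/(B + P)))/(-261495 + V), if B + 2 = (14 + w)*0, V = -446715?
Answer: -2658067/23370930 ≈ -0.11373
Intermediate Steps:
B = -2 (B = -2 + (14 - 1)*0 = -2 + 13*0 = -2 + 0 = -2)
(80549 + z(1/(B + P)))/(-261495 + V) = (80549 + 50/(-2 - 31))/(-261495 - 446715) = (80549 + 50/(-33))/(-708210) = (80549 + 50*(-1/33))*(-1/708210) = (80549 - 50/33)*(-1/708210) = (2658067/33)*(-1/708210) = -2658067/23370930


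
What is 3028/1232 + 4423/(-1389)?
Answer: -310811/427812 ≈ -0.72651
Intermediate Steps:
3028/1232 + 4423/(-1389) = 3028*(1/1232) + 4423*(-1/1389) = 757/308 - 4423/1389 = -310811/427812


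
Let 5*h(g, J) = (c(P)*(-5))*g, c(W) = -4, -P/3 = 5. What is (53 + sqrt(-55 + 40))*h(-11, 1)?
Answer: -2332 - 44*I*sqrt(15) ≈ -2332.0 - 170.41*I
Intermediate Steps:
P = -15 (P = -3*5 = -15)
h(g, J) = 4*g (h(g, J) = ((-4*(-5))*g)/5 = (20*g)/5 = 4*g)
(53 + sqrt(-55 + 40))*h(-11, 1) = (53 + sqrt(-55 + 40))*(4*(-11)) = (53 + sqrt(-15))*(-44) = (53 + I*sqrt(15))*(-44) = -2332 - 44*I*sqrt(15)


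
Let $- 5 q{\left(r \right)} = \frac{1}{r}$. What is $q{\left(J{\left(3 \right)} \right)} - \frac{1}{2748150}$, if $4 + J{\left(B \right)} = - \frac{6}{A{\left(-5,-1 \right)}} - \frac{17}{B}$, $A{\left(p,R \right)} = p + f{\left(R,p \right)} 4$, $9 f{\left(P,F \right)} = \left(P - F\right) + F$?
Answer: $\frac{80794351}{3459920850} \approx 0.023351$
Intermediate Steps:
$f{\left(P,F \right)} = \frac{P}{9}$ ($f{\left(P,F \right)} = \frac{\left(P - F\right) + F}{9} = \frac{P}{9}$)
$A{\left(p,R \right)} = p + \frac{4 R}{9}$ ($A{\left(p,R \right)} = p + \frac{R}{9} \cdot 4 = p + \frac{4 R}{9}$)
$J{\left(B \right)} = - \frac{142}{49} - \frac{17}{B}$ ($J{\left(B \right)} = -4 - \left(\frac{6}{-5 + \frac{4}{9} \left(-1\right)} + \frac{17}{B}\right) = -4 - \left(\frac{6}{-5 - \frac{4}{9}} + \frac{17}{B}\right) = -4 - \left(- \frac{54}{49} + \frac{17}{B}\right) = -4 + \left(\frac{54}{49} - \frac{17}{B}\right) = - \frac{142}{49} - \frac{17}{B}$)
$q{\left(r \right)} = - \frac{1}{5 r}$
$q{\left(J{\left(3 \right)} \right)} - \frac{1}{2748150} = - \frac{1}{5 \left(- \frac{142}{49} - \frac{17}{3}\right)} - \frac{1}{2748150} = - \frac{1}{5 \left(- \frac{1259}{147}\right)} - \frac{1}{2748150} = \left(- \frac{1}{5}\right) \left(- \frac{147}{1259}\right) - \frac{1}{2748150} = \frac{147}{6295} - \frac{1}{2748150} = \frac{80794351}{3459920850}$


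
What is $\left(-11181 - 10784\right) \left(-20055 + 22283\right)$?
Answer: $-48938020$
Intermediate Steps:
$\left(-11181 - 10784\right) \left(-20055 + 22283\right) = \left(-21965\right) 2228 = -48938020$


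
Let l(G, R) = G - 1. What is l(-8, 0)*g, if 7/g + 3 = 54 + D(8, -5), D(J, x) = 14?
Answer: -63/65 ≈ -0.96923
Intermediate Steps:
l(G, R) = -1 + G
g = 7/65 (g = 7/(-3 + (54 + 14)) = 7/(-3 + 68) = 7/65 ≈ 0.10769)
l(-8, 0)*g = (-1 - 8)*(7/65) = -9*7/65 = -63/65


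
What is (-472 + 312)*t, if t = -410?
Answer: 65600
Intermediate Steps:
(-472 + 312)*t = (-472 + 312)*(-410) = -160*(-410) = 65600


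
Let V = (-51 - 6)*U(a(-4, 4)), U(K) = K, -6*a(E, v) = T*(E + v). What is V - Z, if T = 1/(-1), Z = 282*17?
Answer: -4794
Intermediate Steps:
Z = 4794
T = -1
a(E, v) = E/6 + v/6 (a(E, v) = -(-1)*(E + v)/6 = -(-E - v)/6 = E/6 + v/6)
V = 0 (V = (-51 - 6)*((⅙)*(-4) + (⅙)*4) = -57*(-⅔ + ⅔) = -57*0 = 0)
V - Z = 0 - 1*4794 = 0 - 4794 = -4794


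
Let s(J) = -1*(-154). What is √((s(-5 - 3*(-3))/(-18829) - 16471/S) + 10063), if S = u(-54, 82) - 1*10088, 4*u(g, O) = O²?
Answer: 17*√17809607520006910/22613629 ≈ 100.32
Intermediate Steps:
u(g, O) = O²/4
S = -8407 (S = (¼)*82² - 1*10088 = (¼)*6724 - 10088 = 1681 - 10088 = -8407)
s(J) = 154
√((s(-5 - 3*(-3))/(-18829) - 16471/S) + 10063) = √((154/(-18829) - 16471/(-8407)) + 10063) = √((154*(-1/18829) - 16471*(-1/8407)) + 10063) = √((-154/18829 + 2353/1201) + 10063) = √(44119683/22613629 + 10063) = √(227605068310/22613629) = 17*√17809607520006910/22613629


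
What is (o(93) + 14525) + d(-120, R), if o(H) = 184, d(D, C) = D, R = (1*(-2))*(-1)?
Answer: 14589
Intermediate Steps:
R = 2 (R = -2*(-1) = 2)
(o(93) + 14525) + d(-120, R) = (184 + 14525) - 120 = 14709 - 120 = 14589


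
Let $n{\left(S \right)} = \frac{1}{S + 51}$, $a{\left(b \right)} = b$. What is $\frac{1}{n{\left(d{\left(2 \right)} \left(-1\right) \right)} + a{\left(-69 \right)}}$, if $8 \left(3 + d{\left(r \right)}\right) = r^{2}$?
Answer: $- \frac{107}{7381} \approx -0.014497$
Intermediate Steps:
$d{\left(r \right)} = -3 + \frac{r^{2}}{8}$
$n{\left(S \right)} = \frac{1}{51 + S}$
$\frac{1}{n{\left(d{\left(2 \right)} \left(-1\right) \right)} + a{\left(-69 \right)}} = \frac{1}{\frac{1}{51 + \left(-3 + \frac{2^{2}}{8}\right) \left(-1\right)} - 69} = \frac{1}{\frac{1}{51 + \left(-3 + \frac{1}{8} \cdot 4\right) \left(-1\right)} - 69} = \frac{1}{\frac{1}{51 + \left(-3 + \frac{1}{2}\right) \left(-1\right)} - 69} = \frac{1}{\frac{1}{51 - - \frac{5}{2}} - 69} = \frac{1}{\frac{1}{51 + \frac{5}{2}} - 69} = \frac{1}{\frac{1}{\frac{107}{2}} - 69} = \frac{1}{\frac{2}{107} - 69} = \frac{1}{- \frac{7381}{107}} = - \frac{107}{7381}$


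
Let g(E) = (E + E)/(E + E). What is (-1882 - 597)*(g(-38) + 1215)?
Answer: -3014464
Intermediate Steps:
g(E) = 1 (g(E) = (2*E)/((2*E)) = (2*E)*(1/(2*E)) = 1)
(-1882 - 597)*(g(-38) + 1215) = (-1882 - 597)*(1 + 1215) = -2479*1216 = -3014464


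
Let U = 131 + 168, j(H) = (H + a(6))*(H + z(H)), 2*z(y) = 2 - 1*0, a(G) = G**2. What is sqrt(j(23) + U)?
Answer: 7*sqrt(35) ≈ 41.413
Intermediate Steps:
z(y) = 1 (z(y) = (2 - 1*0)/2 = (2 + 0)/2 = (1/2)*2 = 1)
j(H) = (1 + H)*(36 + H) (j(H) = (H + 6**2)*(H + 1) = (H + 36)*(1 + H) = (36 + H)*(1 + H) = (1 + H)*(36 + H))
U = 299
sqrt(j(23) + U) = sqrt((36 + 23**2 + 37*23) + 299) = sqrt((36 + 529 + 851) + 299) = sqrt(1416 + 299) = sqrt(1715) = 7*sqrt(35)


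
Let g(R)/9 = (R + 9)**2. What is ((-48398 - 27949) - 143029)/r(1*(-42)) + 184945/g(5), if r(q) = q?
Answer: 9398737/1764 ≈ 5328.1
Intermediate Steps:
g(R) = 9*(9 + R)**2 (g(R) = 9*(R + 9)**2 = 9*(9 + R)**2)
((-48398 - 27949) - 143029)/r(1*(-42)) + 184945/g(5) = ((-48398 - 27949) - 143029)/((1*(-42))) + 184945/((9*(9 + 5)**2)) = (-76347 - 143029)/(-42) + 184945/((9*14**2)) = -219376*(-1/42) + 184945/((9*196)) = 109688/21 + 184945/1764 = 9398737/1764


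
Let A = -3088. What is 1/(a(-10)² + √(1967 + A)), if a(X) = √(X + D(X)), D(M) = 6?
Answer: -4/1137 - I*√1121/1137 ≈ -0.003518 - 0.029447*I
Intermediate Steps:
a(X) = √(6 + X) (a(X) = √(X + 6) = √(6 + X))
1/(a(-10)² + √(1967 + A)) = 1/((√(6 - 10))² + √(1967 - 3088)) = 1/((√(-4))² + √(-1121)) = 1/((2*I)² + I*√1121) = 1/(-4 + I*√1121)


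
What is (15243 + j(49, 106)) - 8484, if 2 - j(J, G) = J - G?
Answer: 6818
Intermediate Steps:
j(J, G) = 2 + G - J (j(J, G) = 2 - (J - G) = 2 + (G - J) = 2 + G - J)
(15243 + j(49, 106)) - 8484 = (15243 + (2 + 106 - 1*49)) - 8484 = (15243 + (2 + 106 - 49)) - 8484 = (15243 + 59) - 8484 = 15302 - 8484 = 6818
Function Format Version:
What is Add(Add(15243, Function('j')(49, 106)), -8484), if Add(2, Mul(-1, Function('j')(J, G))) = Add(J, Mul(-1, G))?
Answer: 6818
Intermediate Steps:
Function('j')(J, G) = Add(2, G, Mul(-1, J)) (Function('j')(J, G) = Add(2, Mul(-1, Add(J, Mul(-1, G)))) = Add(2, Add(G, Mul(-1, J))) = Add(2, G, Mul(-1, J)))
Add(Add(15243, Function('j')(49, 106)), -8484) = Add(Add(15243, Add(2, 106, Mul(-1, 49))), -8484) = Add(Add(15243, Add(2, 106, -49)), -8484) = Add(Add(15243, 59), -8484) = Add(15302, -8484) = 6818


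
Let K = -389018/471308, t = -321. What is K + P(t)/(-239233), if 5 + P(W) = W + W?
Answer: -46380503459/56376213382 ≈ -0.82270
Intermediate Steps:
P(W) = -5 + 2*W (P(W) = -5 + (W + W) = -5 + 2*W)
K = -194509/235654 (K = -389018*1/471308 = -194509/235654 ≈ -0.82540)
K + P(t)/(-239233) = -194509/235654 + (-5 + 2*(-321))/(-239233) = -194509/235654 + (-5 - 642)*(-1/239233) = -194509/235654 - 647*(-1/239233) = -194509/235654 + 647/239233 = -46380503459/56376213382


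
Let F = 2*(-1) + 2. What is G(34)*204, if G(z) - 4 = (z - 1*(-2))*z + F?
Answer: 250512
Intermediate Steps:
F = 0 (F = -2 + 2 = 0)
G(z) = 4 + z*(2 + z) (G(z) = 4 + ((z - 1*(-2))*z + 0) = 4 + ((z + 2)*z + 0) = 4 + ((2 + z)*z + 0) = 4 + (z*(2 + z) + 0) = 4 + z*(2 + z))
G(34)*204 = (4 + 34² + 2*34)*204 = (4 + 1156 + 68)*204 = 1228*204 = 250512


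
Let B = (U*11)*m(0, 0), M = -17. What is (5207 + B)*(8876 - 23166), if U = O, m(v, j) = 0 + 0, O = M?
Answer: -74408030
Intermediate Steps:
O = -17
m(v, j) = 0
U = -17
B = 0 (B = -17*11*0 = -187*0 = 0)
(5207 + B)*(8876 - 23166) = (5207 + 0)*(8876 - 23166) = 5207*(-14290) = -74408030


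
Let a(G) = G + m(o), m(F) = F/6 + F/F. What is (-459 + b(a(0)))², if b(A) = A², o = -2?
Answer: 17032129/81 ≈ 2.1027e+5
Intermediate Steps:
m(F) = 1 + F/6 (m(F) = F*(⅙) + 1 = F/6 + 1 = 1 + F/6)
a(G) = ⅔ + G (a(G) = G + (1 + (⅙)*(-2)) = G + (1 - ⅓) = G + ⅔ = ⅔ + G)
(-459 + b(a(0)))² = (-459 + (⅔ + 0)²)² = (-459 + (⅔)²)² = (-459 + 4/9)² = (-4127/9)² = 17032129/81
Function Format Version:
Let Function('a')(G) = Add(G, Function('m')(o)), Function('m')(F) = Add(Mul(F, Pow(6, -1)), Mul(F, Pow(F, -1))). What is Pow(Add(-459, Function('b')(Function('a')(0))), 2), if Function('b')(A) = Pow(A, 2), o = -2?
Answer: Rational(17032129, 81) ≈ 2.1027e+5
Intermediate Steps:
Function('m')(F) = Add(1, Mul(Rational(1, 6), F)) (Function('m')(F) = Add(Mul(F, Rational(1, 6)), 1) = Add(Mul(Rational(1, 6), F), 1) = Add(1, Mul(Rational(1, 6), F)))
Function('a')(G) = Add(Rational(2, 3), G) (Function('a')(G) = Add(G, Add(1, Mul(Rational(1, 6), -2))) = Add(G, Add(1, Rational(-1, 3))) = Add(G, Rational(2, 3)) = Add(Rational(2, 3), G))
Pow(Add(-459, Function('b')(Function('a')(0))), 2) = Pow(Add(-459, Pow(Add(Rational(2, 3), 0), 2)), 2) = Pow(Add(-459, Pow(Rational(2, 3), 2)), 2) = Pow(Add(-459, Rational(4, 9)), 2) = Pow(Rational(-4127, 9), 2) = Rational(17032129, 81)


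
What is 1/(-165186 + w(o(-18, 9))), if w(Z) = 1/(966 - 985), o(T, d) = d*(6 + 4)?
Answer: -19/3138535 ≈ -6.0538e-6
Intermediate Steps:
o(T, d) = 10*d (o(T, d) = d*10 = 10*d)
w(Z) = -1/19 (w(Z) = 1/(-19) = -1/19)
1/(-165186 + w(o(-18, 9))) = 1/(-165186 - 1/19) = 1/(-3138535/19) = -19/3138535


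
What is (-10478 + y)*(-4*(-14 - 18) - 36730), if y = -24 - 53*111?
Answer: 599723770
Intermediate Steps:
y = -5907 (y = -24 - 5883 = -5907)
(-10478 + y)*(-4*(-14 - 18) - 36730) = (-10478 - 5907)*(-4*(-14 - 18) - 36730) = -16385*(-4*(-32) - 36730) = -16385*(128 - 36730) = -16385*(-36602) = 599723770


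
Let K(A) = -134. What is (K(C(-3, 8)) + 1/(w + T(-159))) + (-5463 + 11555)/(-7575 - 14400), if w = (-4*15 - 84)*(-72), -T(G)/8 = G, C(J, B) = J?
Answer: -763258109/5684200 ≈ -134.28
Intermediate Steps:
T(G) = -8*G
w = 10368 (w = (-60 - 84)*(-72) = -144*(-72) = 10368)
(K(C(-3, 8)) + 1/(w + T(-159))) + (-5463 + 11555)/(-7575 - 14400) = (-134 + 1/(10368 - 8*(-159))) + (-5463 + 11555)/(-7575 - 14400) = (-134 + 1/(10368 + 1272)) + 6092/(-21975) = (-134 + 1/11640) + 6092*(-1/21975) = (-134 + 1/11640) - 6092/21975 = -1559759/11640 - 6092/21975 = -763258109/5684200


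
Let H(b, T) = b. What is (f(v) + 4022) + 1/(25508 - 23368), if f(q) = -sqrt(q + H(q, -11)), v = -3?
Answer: 8607081/2140 - I*sqrt(6) ≈ 4022.0 - 2.4495*I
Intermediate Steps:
f(q) = -sqrt(2)*sqrt(q) (f(q) = -sqrt(q + q) = -sqrt(2*q) = -sqrt(2)*sqrt(q))
(f(v) + 4022) + 1/(25508 - 23368) = (-sqrt(2)*sqrt(-3) + 4022) + 1/(25508 - 23368) = (-sqrt(2)*I*sqrt(3) + 4022) + 1/2140 = (-I*sqrt(6) + 4022) + 1/2140 = (4022 - I*sqrt(6)) + 1/2140 = 8607081/2140 - I*sqrt(6)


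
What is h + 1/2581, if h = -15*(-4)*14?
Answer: 2168041/2581 ≈ 840.00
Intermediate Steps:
h = 840 (h = 60*14 = 840)
h + 1/2581 = 840 + 1/2581 = 2168041/2581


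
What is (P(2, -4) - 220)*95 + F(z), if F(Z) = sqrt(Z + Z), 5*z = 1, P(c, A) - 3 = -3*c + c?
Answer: -20995 + sqrt(10)/5 ≈ -20994.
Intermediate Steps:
P(c, A) = 3 - 2*c (P(c, A) = 3 + (-3*c + c) = 3 - 2*c)
z = 1/5 (z = (1/5)*1 = 1/5 ≈ 0.20000)
F(Z) = sqrt(2)*sqrt(Z) (F(Z) = sqrt(2*Z) = sqrt(2)*sqrt(Z))
(P(2, -4) - 220)*95 + F(z) = ((3 - 2*2) - 220)*95 + sqrt(2)*sqrt(1/5) = ((3 - 4) - 220)*95 + sqrt(2)*(sqrt(5)/5) = (-1 - 220)*95 + sqrt(10)/5 = -221*95 + sqrt(10)/5 = -20995 + sqrt(10)/5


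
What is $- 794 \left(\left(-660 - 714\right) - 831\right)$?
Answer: $1750770$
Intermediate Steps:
$- 794 \left(\left(-660 - 714\right) - 831\right) = - 794 \left(-1374 - 831\right) = \left(-794\right) \left(-2205\right) = 1750770$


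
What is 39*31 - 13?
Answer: 1196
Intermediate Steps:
39*31 - 13 = 1209 - 13 = 1196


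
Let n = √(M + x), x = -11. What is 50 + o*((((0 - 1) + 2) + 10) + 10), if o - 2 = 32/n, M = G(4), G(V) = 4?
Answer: 92 - 96*I*√7 ≈ 92.0 - 253.99*I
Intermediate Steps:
M = 4
n = I*√7 (n = √(4 - 11) = √(-7) = I*√7 ≈ 2.6458*I)
o = 2 - 32*I*√7/7 (o = 2 + 32/((I*√7)) = 2 + 32*(-I*√7/7) = 2 - 32*I*√7/7 ≈ 2.0 - 12.095*I)
50 + o*((((0 - 1) + 2) + 10) + 10) = 50 + (2 - 32*I*√7/7)*((((0 - 1) + 2) + 10) + 10) = 50 + (2 - 32*I*√7/7)*(((-1 + 2) + 10) + 10) = 50 + (2 - 32*I*√7/7)*((1 + 10) + 10) = 50 + (2 - 32*I*√7/7)*(11 + 10) = 50 + (2 - 32*I*√7/7)*21 = 50 + (42 - 96*I*√7) = 92 - 96*I*√7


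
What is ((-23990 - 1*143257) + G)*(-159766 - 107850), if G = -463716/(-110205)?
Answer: 548047592599456/12245 ≈ 4.4757e+10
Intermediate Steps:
G = 51524/12245 (G = -463716*(-1/110205) = 51524/12245 ≈ 4.2078)
((-23990 - 1*143257) + G)*(-159766 - 107850) = ((-23990 - 1*143257) + 51524/12245)*(-159766 - 107850) = ((-23990 - 143257) + 51524/12245)*(-267616) = (-167247 + 51524/12245)*(-267616) = -2047887991/12245*(-267616) = 548047592599456/12245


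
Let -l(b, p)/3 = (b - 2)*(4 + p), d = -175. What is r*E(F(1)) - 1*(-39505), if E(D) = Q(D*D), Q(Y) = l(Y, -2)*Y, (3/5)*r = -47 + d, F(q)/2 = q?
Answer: 57265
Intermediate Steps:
F(q) = 2*q
r = -370 (r = 5*(-47 - 175)/3 = (5/3)*(-222) = -370)
l(b, p) = -3*(-2 + b)*(4 + p) (l(b, p) = -3*(b - 2)*(4 + p) = -3*(-2 + b)*(4 + p))
Q(Y) = Y*(12 - 6*Y) (Q(Y) = (24 - 12*Y + 6*(-2) - 3*Y*(-2))*Y = (24 - 12*Y - 12 + 6*Y)*Y = (12 - 6*Y)*Y = Y*(12 - 6*Y))
E(D) = 6*D**2*(2 - D**2) (E(D) = 6*(D*D)*(2 - D*D) = 6*D**2*(2 - D**2))
r*E(F(1)) - 1*(-39505) = -2220*(2*1)**2*(2 - (2*1)**2) - 1*(-39505) = -2220*2**2*(2 - 1*2**2) + 39505 = -2220*4*(2 - 1*4) + 39505 = -2220*4*(2 - 4) + 39505 = -2220*4*(-2) + 39505 = -370*(-48) + 39505 = 17760 + 39505 = 57265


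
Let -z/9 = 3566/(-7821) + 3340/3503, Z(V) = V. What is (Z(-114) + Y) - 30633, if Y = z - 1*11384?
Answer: -128264902459/3044107 ≈ -42136.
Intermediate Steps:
z = -13630442/3044107 (z = -9*(3566/(-7821) + 3340/3503) = -9*(3566*(-1/7821) + 3340*(1/3503)) = -9*(-3566/7821 + 3340/3503) = -9*13630442/27396963 = -13630442/3044107 ≈ -4.4776)
Y = -34667744530/3044107 (Y = -13630442/3044107 - 1*11384 = -13630442/3044107 - 11384 = -34667744530/3044107 ≈ -11388.)
(Z(-114) + Y) - 30633 = (-114 - 34667744530/3044107) - 30633 = -35014772728/3044107 - 30633 = -128264902459/3044107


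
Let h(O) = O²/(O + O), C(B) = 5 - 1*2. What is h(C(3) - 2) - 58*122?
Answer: -14151/2 ≈ -7075.5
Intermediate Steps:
C(B) = 3 (C(B) = 5 - 2 = 3)
h(O) = O/2 (h(O) = O²/((2*O)) = (1/(2*O))*O² = O/2)
h(C(3) - 2) - 58*122 = (3 - 2)/2 - 58*122 = (½)*1 - 7076 = ½ - 7076 = -14151/2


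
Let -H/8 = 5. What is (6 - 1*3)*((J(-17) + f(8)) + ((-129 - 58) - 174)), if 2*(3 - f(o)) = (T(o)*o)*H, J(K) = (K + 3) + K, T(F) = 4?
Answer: 753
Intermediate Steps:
H = -40 (H = -8*5 = -40)
J(K) = 3 + 2*K (J(K) = (3 + K) + K = 3 + 2*K)
f(o) = 3 + 80*o (f(o) = 3 - 4*o*(-40)/2 = 3 - (-80)*o = 3 + 80*o)
(6 - 1*3)*((J(-17) + f(8)) + ((-129 - 58) - 174)) = (6 - 1*3)*(((3 + 2*(-17)) + (3 + 80*8)) + ((-129 - 58) - 174)) = (6 - 3)*(((3 - 34) + (3 + 640)) + (-187 - 174)) = 3*((-31 + 643) - 361) = 3*(612 - 361) = 3*251 = 753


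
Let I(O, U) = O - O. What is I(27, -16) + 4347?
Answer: 4347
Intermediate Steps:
I(O, U) = 0
I(27, -16) + 4347 = 0 + 4347 = 4347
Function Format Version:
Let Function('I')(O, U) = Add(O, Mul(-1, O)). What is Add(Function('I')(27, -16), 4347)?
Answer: 4347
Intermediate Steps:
Function('I')(O, U) = 0
Add(Function('I')(27, -16), 4347) = Add(0, 4347) = 4347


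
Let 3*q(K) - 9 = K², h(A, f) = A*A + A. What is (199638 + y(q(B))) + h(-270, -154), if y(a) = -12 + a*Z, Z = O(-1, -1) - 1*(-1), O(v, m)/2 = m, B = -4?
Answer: 816743/3 ≈ 2.7225e+5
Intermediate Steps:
O(v, m) = 2*m
h(A, f) = A + A² (h(A, f) = A² + A = A + A²)
q(K) = 3 + K²/3
Z = -1 (Z = 2*(-1) - 1*(-1) = -2 + 1 = -1)
y(a) = -12 - a (y(a) = -12 + a*(-1) = -12 - a)
(199638 + y(q(B))) + h(-270, -154) = (199638 + (-12 - (3 + (⅓)*(-4)²))) - 270*(1 - 270) = (199638 + (-12 - (3 + (⅓)*16))) - 270*(-269) = (199638 + (-12 - (3 + 16/3))) + 72630 = (199638 + (-12 - 1*25/3)) + 72630 = (199638 + (-12 - 25/3)) + 72630 = (199638 - 61/3) + 72630 = 598853/3 + 72630 = 816743/3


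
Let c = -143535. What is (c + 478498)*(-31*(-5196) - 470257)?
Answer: -103564195303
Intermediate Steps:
(c + 478498)*(-31*(-5196) - 470257) = (-143535 + 478498)*(-31*(-5196) - 470257) = 334963*(161076 - 470257) = 334963*(-309181) = -103564195303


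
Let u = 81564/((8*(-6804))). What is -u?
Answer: 971/648 ≈ 1.4985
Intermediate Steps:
u = -971/648 (u = 81564/(-54432) = 81564*(-1/54432) = -971/648 ≈ -1.4985)
-u = -1*(-971/648) = 971/648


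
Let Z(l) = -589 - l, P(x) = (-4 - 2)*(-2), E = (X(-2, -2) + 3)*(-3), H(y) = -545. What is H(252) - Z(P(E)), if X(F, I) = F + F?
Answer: 56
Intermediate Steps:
X(F, I) = 2*F
E = 3 (E = (2*(-2) + 3)*(-3) = (-4 + 3)*(-3) = -1*(-3) = 3)
P(x) = 12 (P(x) = -6*(-2) = 12)
H(252) - Z(P(E)) = -545 - (-589 - 1*12) = -545 - (-589 - 12) = -545 - 1*(-601) = -545 + 601 = 56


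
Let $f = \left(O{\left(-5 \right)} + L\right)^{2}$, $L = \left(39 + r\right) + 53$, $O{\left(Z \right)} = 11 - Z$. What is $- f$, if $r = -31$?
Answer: $-5929$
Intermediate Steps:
$L = 61$ ($L = \left(39 - 31\right) + 53 = 8 + 53 = 61$)
$f = 5929$ ($f = \left(\left(11 - -5\right) + 61\right)^{2} = \left(\left(11 + 5\right) + 61\right)^{2} = \left(16 + 61\right)^{2} = 77^{2} = 5929$)
$- f = \left(-1\right) 5929 = -5929$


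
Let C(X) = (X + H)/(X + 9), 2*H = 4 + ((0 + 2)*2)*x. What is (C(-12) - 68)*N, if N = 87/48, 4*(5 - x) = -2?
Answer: -5945/48 ≈ -123.85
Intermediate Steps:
x = 11/2 (x = 5 - ¼*(-2) = 5 + ½ = 11/2 ≈ 5.5000)
N = 29/16 (N = 87*(1/48) = 29/16 ≈ 1.8125)
H = 13 (H = (4 + ((0 + 2)*2)*(11/2))/2 = (4 + (2*2)*(11/2))/2 = (4 + 4*(11/2))/2 = (4 + 22)/2 = (½)*26 = 13)
C(X) = (13 + X)/(9 + X) (C(X) = (X + 13)/(X + 9) = (13 + X)/(9 + X))
(C(-12) - 68)*N = ((13 - 12)/(9 - 12) - 68)*(29/16) = (1/(-3) - 68)*(29/16) = (-⅓*1 - 68)*(29/16) = (-⅓ - 68)*(29/16) = -205/3*29/16 = -5945/48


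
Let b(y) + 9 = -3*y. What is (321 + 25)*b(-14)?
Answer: 11418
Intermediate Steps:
b(y) = -9 - 3*y
(321 + 25)*b(-14) = (321 + 25)*(-9 - 3*(-14)) = 346*(-9 + 42) = 346*33 = 11418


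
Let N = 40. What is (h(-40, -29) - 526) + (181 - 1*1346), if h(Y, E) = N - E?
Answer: -1622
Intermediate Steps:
h(Y, E) = 40 - E
(h(-40, -29) - 526) + (181 - 1*1346) = ((40 - 1*(-29)) - 526) + (181 - 1*1346) = ((40 + 29) - 526) + (181 - 1346) = (69 - 526) - 1165 = -457 - 1165 = -1622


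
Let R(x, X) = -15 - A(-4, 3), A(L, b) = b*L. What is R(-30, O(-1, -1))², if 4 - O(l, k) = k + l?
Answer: 9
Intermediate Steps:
O(l, k) = 4 - k - l (O(l, k) = 4 - (k + l) = 4 + (-k - l) = 4 - k - l)
A(L, b) = L*b
R(x, X) = -3 (R(x, X) = -15 - (-4)*3 = -15 - 1*(-12) = -15 + 12 = -3)
R(-30, O(-1, -1))² = (-3)² = 9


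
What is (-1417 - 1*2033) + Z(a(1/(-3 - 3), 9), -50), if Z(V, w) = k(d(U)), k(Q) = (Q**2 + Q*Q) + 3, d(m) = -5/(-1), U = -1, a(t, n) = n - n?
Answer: -3397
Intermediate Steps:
a(t, n) = 0
d(m) = 5 (d(m) = -5*(-1) = 5)
k(Q) = 3 + 2*Q**2 (k(Q) = (Q**2 + Q**2) + 3 = 2*Q**2 + 3 = 3 + 2*Q**2)
Z(V, w) = 53 (Z(V, w) = 3 + 2*5**2 = 3 + 2*25 = 3 + 50 = 53)
(-1417 - 1*2033) + Z(a(1/(-3 - 3), 9), -50) = (-1417 - 1*2033) + 53 = (-1417 - 2033) + 53 = -3450 + 53 = -3397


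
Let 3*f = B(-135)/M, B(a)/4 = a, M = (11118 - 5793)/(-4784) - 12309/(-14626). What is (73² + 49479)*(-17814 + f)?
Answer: -175074630582384/186247 ≈ -9.4001e+8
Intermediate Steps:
M = -9498597/34985392 (M = 5325*(-1/4784) - 12309*(-1/14626) = -5325/4784 + 12309/14626 = -9498597/34985392 ≈ -0.27150)
B(a) = 4*a
f = 2099123520/3166199 (f = ((4*(-135))/(-9498597/34985392))/3 = (-540*(-34985392/9498597))/3 = (⅓)*(6297370560/3166199) = 2099123520/3166199 ≈ 662.98)
(73² + 49479)*(-17814 + f) = (73² + 49479)*(-17814 + 2099123520/3166199) = (5329 + 49479)*(-54303545466/3166199) = 54808*(-54303545466/3166199) = -175074630582384/186247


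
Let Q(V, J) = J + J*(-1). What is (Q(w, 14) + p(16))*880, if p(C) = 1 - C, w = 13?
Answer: -13200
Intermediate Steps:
Q(V, J) = 0 (Q(V, J) = J - J = 0)
(Q(w, 14) + p(16))*880 = (0 + (1 - 1*16))*880 = (0 + (1 - 16))*880 = (0 - 15)*880 = -15*880 = -13200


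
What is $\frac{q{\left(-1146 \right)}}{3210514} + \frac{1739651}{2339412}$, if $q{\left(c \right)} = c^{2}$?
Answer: $\frac{4328780550403}{3755357488884} \approx 1.1527$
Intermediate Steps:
$\frac{q{\left(-1146 \right)}}{3210514} + \frac{1739651}{2339412} = \frac{\left(-1146\right)^{2}}{3210514} + \frac{1739651}{2339412} = 1313316 \cdot \frac{1}{3210514} + 1739651 \cdot \frac{1}{2339412} = \frac{656658}{1605257} + \frac{1739651}{2339412} = \frac{4328780550403}{3755357488884}$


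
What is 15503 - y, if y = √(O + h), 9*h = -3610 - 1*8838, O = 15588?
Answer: 15503 - 2*√31961/3 ≈ 15384.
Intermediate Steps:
h = -12448/9 (h = (-3610 - 1*8838)/9 = (-3610 - 8838)/9 = (⅑)*(-12448) = -12448/9 ≈ -1383.1)
y = 2*√31961/3 (y = √(15588 - 12448/9) = √(127844/9) = 2*√31961/3 ≈ 119.18)
15503 - y = 15503 - 2*√31961/3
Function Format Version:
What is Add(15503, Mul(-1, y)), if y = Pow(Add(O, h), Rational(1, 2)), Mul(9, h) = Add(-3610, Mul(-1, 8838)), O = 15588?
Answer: Add(15503, Mul(Rational(-2, 3), Pow(31961, Rational(1, 2)))) ≈ 15384.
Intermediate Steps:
h = Rational(-12448, 9) (h = Mul(Rational(1, 9), Add(-3610, Mul(-1, 8838))) = Mul(Rational(1, 9), Add(-3610, -8838)) = Mul(Rational(1, 9), -12448) = Rational(-12448, 9) ≈ -1383.1)
y = Mul(Rational(2, 3), Pow(31961, Rational(1, 2))) (y = Pow(Add(15588, Rational(-12448, 9)), Rational(1, 2)) = Pow(Rational(127844, 9), Rational(1, 2)) = Mul(Rational(2, 3), Pow(31961, Rational(1, 2))) ≈ 119.18)
Add(15503, Mul(-1, y)) = Add(15503, Mul(-1, Mul(Rational(2, 3), Pow(31961, Rational(1, 2))))) = Add(15503, Mul(Rational(-2, 3), Pow(31961, Rational(1, 2))))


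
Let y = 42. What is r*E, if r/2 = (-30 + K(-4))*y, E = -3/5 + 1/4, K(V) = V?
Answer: 4998/5 ≈ 999.60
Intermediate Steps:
E = -7/20 (E = -3*1/5 + 1*(1/4) = -3/5 + 1/4 = -7/20 ≈ -0.35000)
r = -2856 (r = 2*((-30 - 4)*42) = 2*(-34*42) = 2*(-1428) = -2856)
r*E = -2856*(-7/20) = 4998/5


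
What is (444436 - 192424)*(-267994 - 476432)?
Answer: -187604285112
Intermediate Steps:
(444436 - 192424)*(-267994 - 476432) = 252012*(-744426) = -187604285112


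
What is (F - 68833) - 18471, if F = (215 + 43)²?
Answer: -20740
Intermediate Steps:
F = 66564 (F = 258² = 66564)
(F - 68833) - 18471 = (66564 - 68833) - 18471 = -2269 - 18471 = -20740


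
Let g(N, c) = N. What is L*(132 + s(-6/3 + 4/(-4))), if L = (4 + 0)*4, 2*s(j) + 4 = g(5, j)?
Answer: 2120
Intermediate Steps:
s(j) = ½ (s(j) = -2 + (½)*5 = -2 + 5/2 = ½)
L = 16 (L = 4*4 = 16)
L*(132 + s(-6/3 + 4/(-4))) = 16*(132 + ½) = 16*(265/2) = 2120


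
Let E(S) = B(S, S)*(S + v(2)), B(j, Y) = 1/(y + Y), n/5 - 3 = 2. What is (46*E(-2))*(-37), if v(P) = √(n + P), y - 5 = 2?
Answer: 3404/5 - 5106*√3/5 ≈ -1088.0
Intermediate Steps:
y = 7 (y = 5 + 2 = 7)
n = 25 (n = 15 + 5*2 = 15 + 10 = 25)
B(j, Y) = 1/(7 + Y)
v(P) = √(25 + P)
E(S) = (S + 3*√3)/(7 + S) (E(S) = (S + √(25 + 2))/(7 + S) = (S + √27)/(7 + S) = (S + 3*√3)/(7 + S))
(46*E(-2))*(-37) = (46*((-2 + 3*√3)/(7 - 2)))*(-37) = (46*((-2 + 3*√3)/5))*(-37) = (46*(-⅖ + 3*√3/5))*(-37) = (-92/5 + 138*√3/5)*(-37) = 3404/5 - 5106*√3/5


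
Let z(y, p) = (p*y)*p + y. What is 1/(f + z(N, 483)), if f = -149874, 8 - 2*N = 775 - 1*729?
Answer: -1/4582384 ≈ -2.1823e-7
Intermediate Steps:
N = -19 (N = 4 - (775 - 1*729)/2 = 4 - (775 - 729)/2 = 4 - ½*46 = 4 - 23 = -19)
z(y, p) = y + y*p² (z(y, p) = y*p² + y = y + y*p²)
1/(f + z(N, 483)) = 1/(-149874 - 19*(1 + 483²)) = 1/(-149874 - 19*(1 + 233289)) = 1/(-149874 - 19*233290) = 1/(-149874 - 4432510) = 1/(-4582384) = -1/4582384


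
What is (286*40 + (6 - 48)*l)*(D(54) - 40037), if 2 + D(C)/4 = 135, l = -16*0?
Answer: -451937200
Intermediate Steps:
l = 0
D(C) = 532 (D(C) = -8 + 4*135 = -8 + 540 = 532)
(286*40 + (6 - 48)*l)*(D(54) - 40037) = (286*40 + (6 - 48)*0)*(532 - 40037) = (11440 - 42*0)*(-39505) = (11440 + 0)*(-39505) = 11440*(-39505) = -451937200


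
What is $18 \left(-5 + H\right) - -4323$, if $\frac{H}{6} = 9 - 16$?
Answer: $3477$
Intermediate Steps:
$H = -42$ ($H = 6 \left(9 - 16\right) = 6 \left(-7\right) = -42$)
$18 \left(-5 + H\right) - -4323 = 18 \left(-5 - 42\right) - -4323 = 18 \left(-47\right) + 4323 = -846 + 4323 = 3477$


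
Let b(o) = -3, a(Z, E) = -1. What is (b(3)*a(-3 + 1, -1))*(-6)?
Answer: -18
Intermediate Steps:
(b(3)*a(-3 + 1, -1))*(-6) = -3*(-1)*(-6) = 3*(-6) = -18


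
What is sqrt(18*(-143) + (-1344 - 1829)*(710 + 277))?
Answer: 115*I*sqrt(237) ≈ 1770.4*I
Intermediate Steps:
sqrt(18*(-143) + (-1344 - 1829)*(710 + 277)) = sqrt(-2574 - 3173*987) = sqrt(-2574 - 3131751) = sqrt(-3134325) = 115*I*sqrt(237)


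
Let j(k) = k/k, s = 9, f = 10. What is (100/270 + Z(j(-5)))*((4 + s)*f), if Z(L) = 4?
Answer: 15340/27 ≈ 568.15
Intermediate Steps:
j(k) = 1
(100/270 + Z(j(-5)))*((4 + s)*f) = (100/270 + 4)*((4 + 9)*10) = (100*(1/270) + 4)*(13*10) = (10/27 + 4)*130 = (118/27)*130 = 15340/27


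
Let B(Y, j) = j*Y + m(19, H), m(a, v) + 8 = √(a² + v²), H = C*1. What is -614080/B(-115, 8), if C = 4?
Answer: 19650560/29683 + 614080*√377/860807 ≈ 675.87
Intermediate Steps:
H = 4 (H = 4*1 = 4)
m(a, v) = -8 + √(a² + v²)
B(Y, j) = -8 + √377 + Y*j (B(Y, j) = j*Y + (-8 + √(19² + 4²)) = Y*j + (-8 + √(361 + 16)) = Y*j + (-8 + √377) = -8 + √377 + Y*j)
-614080/B(-115, 8) = -614080/(-8 + √377 - 115*8) = -614080/(-8 + √377 - 920) = -614080/(-928 + √377)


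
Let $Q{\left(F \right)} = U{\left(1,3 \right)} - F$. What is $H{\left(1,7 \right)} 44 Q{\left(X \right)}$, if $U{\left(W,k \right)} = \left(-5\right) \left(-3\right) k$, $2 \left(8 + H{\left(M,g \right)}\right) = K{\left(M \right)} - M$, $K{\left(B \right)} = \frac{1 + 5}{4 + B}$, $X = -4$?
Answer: $- \frac{85162}{5} \approx -17032.0$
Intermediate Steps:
$K{\left(B \right)} = \frac{6}{4 + B}$
$H{\left(M,g \right)} = -8 + \frac{3}{4 + M} - \frac{M}{2}$ ($H{\left(M,g \right)} = -8 + \frac{\frac{6}{4 + M} - M}{2} = -8 + \frac{- M + \frac{6}{4 + M}}{2} = -8 - \left(\frac{M}{2} - \frac{3}{4 + M}\right) = -8 + \frac{3}{4 + M} - \frac{M}{2}$)
$U{\left(W,k \right)} = 15 k$
$Q{\left(F \right)} = 45 - F$ ($Q{\left(F \right)} = 15 \cdot 3 - F = 45 - F$)
$H{\left(1,7 \right)} 44 Q{\left(X \right)} = \frac{6 - \left(4 + 1\right) \left(16 + 1\right)}{2 \left(4 + 1\right)} 44 \left(45 - -4\right) = \frac{6 - 5 \cdot 17}{2 \cdot 5} \cdot 44 \left(45 + 4\right) = \frac{1}{2} \cdot \frac{1}{5} \left(6 - 85\right) 44 \cdot 49 = \frac{1}{2} \cdot \frac{1}{5} \left(-79\right) 44 \cdot 49 = \left(- \frac{79}{10}\right) 44 \cdot 49 = \left(- \frac{1738}{5}\right) 49 = - \frac{85162}{5}$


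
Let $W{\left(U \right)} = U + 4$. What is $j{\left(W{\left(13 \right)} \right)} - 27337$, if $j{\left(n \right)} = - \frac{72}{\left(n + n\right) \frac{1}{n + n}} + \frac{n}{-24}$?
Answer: $- \frac{657833}{24} \approx -27410.0$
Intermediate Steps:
$W{\left(U \right)} = 4 + U$
$j{\left(n \right)} = -72 - \frac{n}{24}$ ($j{\left(n \right)} = - \frac{72}{2 n \frac{1}{2 n}} + n \left(- \frac{1}{24}\right) = - \frac{72}{2 n \frac{1}{2 n}} - \frac{n}{24} = - \frac{72}{1} - \frac{n}{24} = \left(-72\right) 1 - \frac{n}{24} = -72 - \frac{n}{24}$)
$j{\left(W{\left(13 \right)} \right)} - 27337 = \left(-72 - \frac{4 + 13}{24}\right) - 27337 = \left(-72 - \frac{17}{24}\right) - 27337 = - \frac{1745}{24} - 27337 = - \frac{657833}{24}$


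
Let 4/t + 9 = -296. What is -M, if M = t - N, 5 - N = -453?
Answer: 139694/305 ≈ 458.01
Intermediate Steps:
N = 458 (N = 5 - 1*(-453) = 5 + 453 = 458)
t = -4/305 (t = 4/(-9 - 296) = 4/(-305) = 4*(-1/305) = -4/305 ≈ -0.013115)
M = -139694/305 (M = -4/305 - 1*458 = -4/305 - 458 = -139694/305 ≈ -458.01)
-M = -1*(-139694/305) = 139694/305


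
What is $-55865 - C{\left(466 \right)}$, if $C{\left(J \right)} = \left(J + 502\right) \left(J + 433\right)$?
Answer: $-926097$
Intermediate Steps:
$C{\left(J \right)} = \left(433 + J\right) \left(502 + J\right)$ ($C{\left(J \right)} = \left(502 + J\right) \left(433 + J\right) = \left(433 + J\right) \left(502 + J\right)$)
$-55865 - C{\left(466 \right)} = -55865 - \left(217366 + 466^{2} + 935 \cdot 466\right) = -55865 - \left(217366 + 217156 + 435710\right) = -55865 - 870232 = -926097$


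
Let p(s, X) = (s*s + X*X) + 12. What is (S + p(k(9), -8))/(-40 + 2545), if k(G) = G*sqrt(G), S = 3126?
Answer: 3931/2505 ≈ 1.5693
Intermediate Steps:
k(G) = G**(3/2)
p(s, X) = 12 + X**2 + s**2 (p(s, X) = (s**2 + X**2) + 12 = (X**2 + s**2) + 12 = 12 + X**2 + s**2)
(S + p(k(9), -8))/(-40 + 2545) = (3126 + (12 + (-8)**2 + (9**(3/2))**2))/(-40 + 2545) = (3126 + (12 + 64 + 27**2))/2505 = (3126 + (12 + 64 + 729))*(1/2505) = (3126 + 805)*(1/2505) = 3931*(1/2505) = 3931/2505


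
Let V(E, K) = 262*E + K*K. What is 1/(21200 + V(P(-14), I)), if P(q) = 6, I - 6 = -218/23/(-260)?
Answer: 8940100/203909723601 ≈ 4.3843e-5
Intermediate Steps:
I = 18049/2990 (I = 6 - 218/23/(-260) = 6 - 218*1/23*(-1/260) = 6 - 218/23*(-1/260) = 6 + 109/2990 = 18049/2990 ≈ 6.0365)
V(E, K) = K**2 + 262*E (V(E, K) = 262*E + K**2 = K**2 + 262*E)
1/(21200 + V(P(-14), I)) = 1/(21200 + ((18049/2990)**2 + 262*6)) = 1/(21200 + (325766401/8940100 + 1572)) = 1/(21200 + 14379603601/8940100) = 1/(203909723601/8940100) = 8940100/203909723601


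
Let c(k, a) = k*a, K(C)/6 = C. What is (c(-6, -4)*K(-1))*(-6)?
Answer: 864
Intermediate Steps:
K(C) = 6*C
c(k, a) = a*k
(c(-6, -4)*K(-1))*(-6) = ((-4*(-6))*(6*(-1)))*(-6) = (24*(-6))*(-6) = -144*(-6) = 864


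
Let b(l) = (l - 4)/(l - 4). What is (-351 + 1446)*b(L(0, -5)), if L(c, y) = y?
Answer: 1095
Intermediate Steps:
b(l) = 1 (b(l) = (-4 + l)/(-4 + l) = 1)
(-351 + 1446)*b(L(0, -5)) = (-351 + 1446)*1 = 1095*1 = 1095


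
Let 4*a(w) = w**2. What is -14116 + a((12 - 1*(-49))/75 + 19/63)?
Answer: -35015731616/2480625 ≈ -14116.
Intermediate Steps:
a(w) = w**2/4
-14116 + a((12 - 1*(-49))/75 + 19/63) = -14116 + ((12 - 1*(-49))/75 + 19/63)**2/4 = -14116 + ((12 + 49)*(1/75) + 19*(1/63))**2/4 = -14116 + (61*(1/75) + 19/63)**2/4 = -14116 + (61/75 + 19/63)**2/4 = -14116 + (1756/1575)**2/4 = -14116 + (1/4)*(3083536/2480625) = -14116 + 770884/2480625 = -35015731616/2480625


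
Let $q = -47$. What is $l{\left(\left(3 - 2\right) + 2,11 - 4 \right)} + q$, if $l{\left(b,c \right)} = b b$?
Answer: $-38$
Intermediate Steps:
$l{\left(b,c \right)} = b^{2}$
$l{\left(\left(3 - 2\right) + 2,11 - 4 \right)} + q = \left(\left(3 - 2\right) + 2\right)^{2} - 47 = \left(1 + 2\right)^{2} - 47 = 3^{2} - 47 = 9 - 47 = -38$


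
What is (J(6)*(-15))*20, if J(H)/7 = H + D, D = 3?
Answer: -18900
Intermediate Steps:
J(H) = 21 + 7*H (J(H) = 7*(H + 3) = 7*(3 + H) = 21 + 7*H)
(J(6)*(-15))*20 = ((21 + 7*6)*(-15))*20 = ((21 + 42)*(-15))*20 = (63*(-15))*20 = -945*20 = -18900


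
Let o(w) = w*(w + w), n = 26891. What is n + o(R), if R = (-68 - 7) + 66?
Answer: 27053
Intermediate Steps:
R = -9 (R = -75 + 66 = -9)
o(w) = 2*w**2 (o(w) = w*(2*w) = 2*w**2)
n + o(R) = 26891 + 2*(-9)**2 = 26891 + 2*81 = 26891 + 162 = 27053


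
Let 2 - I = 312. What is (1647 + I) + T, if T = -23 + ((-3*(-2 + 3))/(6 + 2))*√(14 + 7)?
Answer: 1314 - 3*√21/8 ≈ 1312.3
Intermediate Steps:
I = -310 (I = 2 - 1*312 = 2 - 312 = -310)
T = -23 - 3*√21/8 (T = -23 + ((-3*1)/8)*√21 = -23 + ((⅛)*(-3))*√21 = -23 - 3*√21/8 ≈ -24.718)
(1647 + I) + T = (1647 - 310) + (-23 - 3*√21/8) = 1337 + (-23 - 3*√21/8) = 1314 - 3*√21/8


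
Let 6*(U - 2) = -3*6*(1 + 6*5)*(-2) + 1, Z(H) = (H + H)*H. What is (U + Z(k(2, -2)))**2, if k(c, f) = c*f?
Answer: 1745041/36 ≈ 48473.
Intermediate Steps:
Z(H) = 2*H**2 (Z(H) = (2*H)*H = 2*H**2)
U = 1129/6 (U = 2 + (-3*6*(1 + 6*5)*(-2) + 1)/6 = 2 + (-3*6*(1 + 30)*(-2) + 1)/6 = 2 + (-3*6*31*(-2) + 1)/6 = 2 + (-558*(-2) + 1)/6 = 2 + (-3*(-372) + 1)/6 = 2 + (1116 + 1)/6 = 2 + (1/6)*1117 = 2 + 1117/6 = 1129/6 ≈ 188.17)
(U + Z(k(2, -2)))**2 = (1129/6 + 2*(2*(-2))**2)**2 = (1129/6 + 2*(-4)**2)**2 = (1129/6 + 2*16)**2 = (1129/6 + 32)**2 = (1321/6)**2 = 1745041/36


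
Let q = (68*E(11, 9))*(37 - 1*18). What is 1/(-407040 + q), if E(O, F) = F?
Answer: -1/395412 ≈ -2.5290e-6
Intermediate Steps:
q = 11628 (q = (68*9)*(37 - 1*18) = 612*(37 - 18) = 612*19 = 11628)
1/(-407040 + q) = 1/(-407040 + 11628) = 1/(-395412) = -1/395412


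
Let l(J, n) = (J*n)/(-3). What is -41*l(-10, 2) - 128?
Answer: -1204/3 ≈ -401.33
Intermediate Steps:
l(J, n) = -J*n/3 (l(J, n) = (J*n)*(-1/3) = -J*n/3)
-41*l(-10, 2) - 128 = -(-41)*(-10)*2/3 - 128 = -41*20/3 - 128 = -820/3 - 128 = -1204/3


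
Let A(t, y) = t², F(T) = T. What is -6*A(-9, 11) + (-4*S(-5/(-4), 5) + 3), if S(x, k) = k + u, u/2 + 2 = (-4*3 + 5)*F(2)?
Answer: -375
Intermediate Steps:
u = -32 (u = -4 + 2*((-4*3 + 5)*2) = -4 + 2*((-12 + 5)*2) = -4 + 2*(-7*2) = -4 + 2*(-14) = -4 - 28 = -32)
S(x, k) = -32 + k (S(x, k) = k - 32 = -32 + k)
-6*A(-9, 11) + (-4*S(-5/(-4), 5) + 3) = -6*(-9)² + (-4*(-32 + 5) + 3) = -6*81 + (-4*(-27) + 3) = -486 + (108 + 3) = -486 + 111 = -375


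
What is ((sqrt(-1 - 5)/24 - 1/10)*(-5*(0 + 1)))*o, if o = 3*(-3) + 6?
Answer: -3/2 + 5*I*sqrt(6)/8 ≈ -1.5 + 1.5309*I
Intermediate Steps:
o = -3 (o = -9 + 6 = -3)
((sqrt(-1 - 5)/24 - 1/10)*(-5*(0 + 1)))*o = ((sqrt(-1 - 5)/24 - 1/10)*(-5*(0 + 1)))*(-3) = ((sqrt(-6)*(1/24) - 1*1/10)*(-5*1))*(-3) = (((I*sqrt(6))*(1/24) - 1/10)*(-5))*(-3) = ((I*sqrt(6)/24 - 1/10)*(-5))*(-3) = ((-1/10 + I*sqrt(6)/24)*(-5))*(-3) = (1/2 - 5*I*sqrt(6)/24)*(-3) = -3/2 + 5*I*sqrt(6)/8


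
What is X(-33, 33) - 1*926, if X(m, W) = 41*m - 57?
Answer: -2336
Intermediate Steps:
X(m, W) = -57 + 41*m
X(-33, 33) - 1*926 = (-57 + 41*(-33)) - 1*926 = (-57 - 1353) - 926 = -1410 - 926 = -2336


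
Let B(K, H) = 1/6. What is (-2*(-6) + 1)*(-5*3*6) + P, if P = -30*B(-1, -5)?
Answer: -1175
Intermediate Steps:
B(K, H) = 1/6
P = -5 (P = -30*1/6 = -5)
(-2*(-6) + 1)*(-5*3*6) + P = (-2*(-6) + 1)*(-5*3*6) - 5 = (12 + 1)*(-15*6) - 5 = 13*(-90) - 5 = -1170 - 5 = -1175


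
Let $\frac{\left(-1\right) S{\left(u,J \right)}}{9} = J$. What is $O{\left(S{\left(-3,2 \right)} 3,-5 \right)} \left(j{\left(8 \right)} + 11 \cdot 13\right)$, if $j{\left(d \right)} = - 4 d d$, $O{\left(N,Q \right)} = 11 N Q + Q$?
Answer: $-335045$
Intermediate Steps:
$S{\left(u,J \right)} = - 9 J$
$O{\left(N,Q \right)} = Q + 11 N Q$ ($O{\left(N,Q \right)} = 11 N Q + Q = Q + 11 N Q$)
$j{\left(d \right)} = - 4 d^{2}$
$O{\left(S{\left(-3,2 \right)} 3,-5 \right)} \left(j{\left(8 \right)} + 11 \cdot 13\right) = - 5 \left(1 + 11 \left(-9\right) 2 \cdot 3\right) \left(- 4 \cdot 8^{2} + 11 \cdot 13\right) = - 5 \left(1 + 11 \left(\left(-18\right) 3\right)\right) \left(\left(-4\right) 64 + 143\right) = - 5 \left(1 + 11 \left(-54\right)\right) \left(-256 + 143\right) = - 5 \left(1 - 594\right) \left(-113\right) = \left(-5\right) \left(-593\right) \left(-113\right) = 2965 \left(-113\right) = -335045$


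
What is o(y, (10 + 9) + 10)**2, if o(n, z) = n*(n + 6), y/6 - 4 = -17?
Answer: 31539456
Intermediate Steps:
y = -78 (y = 24 + 6*(-17) = 24 - 102 = -78)
o(n, z) = n*(6 + n)
o(y, (10 + 9) + 10)**2 = (-78*(6 - 78))**2 = (-78*(-72))**2 = 5616**2 = 31539456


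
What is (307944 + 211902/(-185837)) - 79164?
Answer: 42515576958/185837 ≈ 2.2878e+5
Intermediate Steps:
(307944 + 211902/(-185837)) - 79164 = (307944 + 211902*(-1/185837)) - 79164 = (307944 - 211902/185837) - 79164 = 57227177226/185837 - 79164 = 42515576958/185837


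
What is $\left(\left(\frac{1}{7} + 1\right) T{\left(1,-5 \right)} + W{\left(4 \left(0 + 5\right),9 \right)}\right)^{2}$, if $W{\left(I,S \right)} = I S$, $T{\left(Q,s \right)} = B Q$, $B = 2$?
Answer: $\frac{1628176}{49} \approx 33228.0$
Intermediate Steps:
$T{\left(Q,s \right)} = 2 Q$
$\left(\left(\frac{1}{7} + 1\right) T{\left(1,-5 \right)} + W{\left(4 \left(0 + 5\right),9 \right)}\right)^{2} = \left(\left(\frac{1}{7} + 1\right) 2 \cdot 1 + 4 \left(0 + 5\right) 9\right)^{2} = \left(\left(\frac{1}{7} + 1\right) 2 + 4 \cdot 5 \cdot 9\right)^{2} = \left(\frac{8}{7} \cdot 2 + 20 \cdot 9\right)^{2} = \left(\frac{16}{7} + 180\right)^{2} = \left(\frac{1276}{7}\right)^{2} = \frac{1628176}{49}$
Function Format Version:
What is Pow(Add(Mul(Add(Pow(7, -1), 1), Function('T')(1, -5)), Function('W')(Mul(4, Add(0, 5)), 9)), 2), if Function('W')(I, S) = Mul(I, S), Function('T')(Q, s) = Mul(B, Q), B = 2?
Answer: Rational(1628176, 49) ≈ 33228.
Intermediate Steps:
Function('T')(Q, s) = Mul(2, Q)
Pow(Add(Mul(Add(Pow(7, -1), 1), Function('T')(1, -5)), Function('W')(Mul(4, Add(0, 5)), 9)), 2) = Pow(Add(Mul(Add(Pow(7, -1), 1), Mul(2, 1)), Mul(Mul(4, Add(0, 5)), 9)), 2) = Pow(Add(Mul(Add(Rational(1, 7), 1), 2), Mul(Mul(4, 5), 9)), 2) = Pow(Add(Mul(Rational(8, 7), 2), Mul(20, 9)), 2) = Pow(Add(Rational(16, 7), 180), 2) = Pow(Rational(1276, 7), 2) = Rational(1628176, 49)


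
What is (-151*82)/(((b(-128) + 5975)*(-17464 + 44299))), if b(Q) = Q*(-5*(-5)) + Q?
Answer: -12382/71032245 ≈ -0.00017432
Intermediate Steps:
b(Q) = 26*Q (b(Q) = Q*25 + Q = 25*Q + Q = 26*Q)
(-151*82)/(((b(-128) + 5975)*(-17464 + 44299))) = (-151*82)/(((26*(-128) + 5975)*(-17464 + 44299))) = -12382*1/(26835*(-3328 + 5975)) = -12382/(2647*26835) = -12382/71032245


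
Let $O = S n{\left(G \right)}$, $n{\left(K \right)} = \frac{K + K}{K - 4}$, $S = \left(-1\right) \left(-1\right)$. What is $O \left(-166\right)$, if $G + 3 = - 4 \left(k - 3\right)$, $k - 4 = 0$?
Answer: $- \frac{2324}{11} \approx -211.27$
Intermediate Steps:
$k = 4$ ($k = 4 + 0 = 4$)
$S = 1$
$G = -7$ ($G = -3 - 4 \left(4 - 3\right) = -3 - 4 = -7$)
$n{\left(K \right)} = \frac{2 K}{-4 + K}$
$O = \frac{14}{11}$ ($O = 1 \cdot 2 \left(-7\right) \frac{1}{-4 - 7} = 1 \cdot 2 \left(-7\right) \frac{1}{-11} = 1 \cdot 2 \left(-7\right) \left(- \frac{1}{11}\right) = 1 \cdot \frac{14}{11} = \frac{14}{11} \approx 1.2727$)
$O \left(-166\right) = \frac{14}{11} \left(-166\right) = - \frac{2324}{11}$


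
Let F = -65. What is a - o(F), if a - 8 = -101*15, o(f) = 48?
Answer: -1555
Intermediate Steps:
a = -1507 (a = 8 - 101*15 = 8 - 1515 = -1507)
a - o(F) = -1507 - 1*48 = -1507 - 48 = -1555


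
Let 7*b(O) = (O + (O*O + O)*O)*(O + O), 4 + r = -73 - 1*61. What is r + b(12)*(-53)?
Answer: -2397414/7 ≈ -3.4249e+5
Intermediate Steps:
r = -138 (r = -4 + (-73 - 1*61) = -4 + (-73 - 61) = -4 - 134 = -138)
b(O) = 2*O*(O + O*(O + O²))/7 (b(O) = ((O + (O*O + O)*O)*(O + O))/7 = ((O + (O² + O)*O)*(2*O))/7 = ((O + (O + O²)*O)*(2*O))/7 = ((O + O*(O + O²))*(2*O))/7 = (2*O*(O + O*(O + O²)))/7 = 2*O*(O + O*(O + O²))/7)
r + b(12)*(-53) = -138 + ((2/7)*12²*(1 + 12 + 12²))*(-53) = -138 + ((2/7)*144*(1 + 12 + 144))*(-53) = -138 + ((2/7)*144*157)*(-53) = -138 + (45216/7)*(-53) = -138 - 2396448/7 = -2397414/7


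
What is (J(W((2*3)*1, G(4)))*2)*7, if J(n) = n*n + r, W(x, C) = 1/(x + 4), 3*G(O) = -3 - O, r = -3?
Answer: -2093/50 ≈ -41.860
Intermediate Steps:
G(O) = -1 - O/3 (G(O) = (-3 - O)/3 = -1 - O/3)
W(x, C) = 1/(4 + x)
J(n) = -3 + n**2 (J(n) = n*n - 3 = n**2 - 3 = -3 + n**2)
(J(W((2*3)*1, G(4)))*2)*7 = ((-3 + (1/(4 + (2*3)*1))**2)*2)*7 = ((-3 + (1/(4 + 6*1))**2)*2)*7 = ((-3 + (1/(4 + 6))**2)*2)*7 = ((-3 + (1/10)**2)*2)*7 = ((-3 + 1/100)*2)*7 = -299/100*2*7 = -299/50*7 = -2093/50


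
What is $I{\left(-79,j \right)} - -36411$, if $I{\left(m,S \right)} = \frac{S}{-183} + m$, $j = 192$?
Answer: $\frac{2216188}{61} \approx 36331.0$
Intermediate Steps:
$I{\left(m,S \right)} = m - \frac{S}{183}$ ($I{\left(m,S \right)} = - \frac{S}{183} + m = m - \frac{S}{183}$)
$I{\left(-79,j \right)} - -36411 = \left(-79 - \frac{64}{61}\right) - -36411 = \left(-79 - \frac{64}{61}\right) + 36411 = - \frac{4883}{61} + 36411 = \frac{2216188}{61}$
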